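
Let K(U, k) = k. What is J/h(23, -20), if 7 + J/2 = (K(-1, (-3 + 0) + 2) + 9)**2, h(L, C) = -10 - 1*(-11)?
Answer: 114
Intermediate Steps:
h(L, C) = 1 (h(L, C) = -10 + 11 = 1)
J = 114 (J = -14 + 2*(((-3 + 0) + 2) + 9)**2 = -14 + 2*((-3 + 2) + 9)**2 = -14 + 2*(-1 + 9)**2 = -14 + 2*8**2 = -14 + 2*64 = -14 + 128 = 114)
J/h(23, -20) = 114/1 = 114*1 = 114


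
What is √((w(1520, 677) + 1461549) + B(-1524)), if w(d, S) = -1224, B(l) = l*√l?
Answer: √(1460325 - 3048*I*√381) ≈ 1208.7 - 24.61*I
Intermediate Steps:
B(l) = l^(3/2)
√((w(1520, 677) + 1461549) + B(-1524)) = √((-1224 + 1461549) + (-1524)^(3/2)) = √(1460325 - 3048*I*√381)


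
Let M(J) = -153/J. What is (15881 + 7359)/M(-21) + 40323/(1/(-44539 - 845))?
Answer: -93330807952/51 ≈ -1.8300e+9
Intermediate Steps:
(15881 + 7359)/M(-21) + 40323/(1/(-44539 - 845)) = (15881 + 7359)/((-153/(-21))) + 40323/(1/(-44539 - 845)) = 23240/((-153*(-1/21))) + 40323/(1/(-45384)) = 23240/(51/7) + 40323/(-1/45384) = 23240*(7/51) + 40323*(-45384) = 162680/51 - 1830019032 = -93330807952/51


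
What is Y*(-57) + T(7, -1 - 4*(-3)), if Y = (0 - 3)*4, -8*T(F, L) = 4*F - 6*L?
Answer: 2755/4 ≈ 688.75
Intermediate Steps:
T(F, L) = -F/2 + 3*L/4 (T(F, L) = -(4*F - 6*L)/8 = -(-6*L + 4*F)/8 = -F/2 + 3*L/4)
Y = -12 (Y = -3*4 = -12)
Y*(-57) + T(7, -1 - 4*(-3)) = -12*(-57) + (-½*7 + 3*(-1 - 4*(-3))/4) = 684 + (-7/2 + 3*(-1 + 12)/4) = 684 + (-7/2 + (¾)*11) = 684 + (-7/2 + 33/4) = 684 + 19/4 = 2755/4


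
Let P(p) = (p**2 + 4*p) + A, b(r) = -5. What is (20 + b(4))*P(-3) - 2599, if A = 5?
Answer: -2569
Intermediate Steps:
P(p) = 5 + p**2 + 4*p (P(p) = (p**2 + 4*p) + 5 = 5 + p**2 + 4*p)
(20 + b(4))*P(-3) - 2599 = (20 - 5)*(5 + (-3)**2 + 4*(-3)) - 2599 = 15*(5 + 9 - 12) - 2599 = 15*2 - 2599 = 30 - 2599 = -2569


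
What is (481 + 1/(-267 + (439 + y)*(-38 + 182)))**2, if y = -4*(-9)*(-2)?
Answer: 639658050097444/2764761561 ≈ 2.3136e+5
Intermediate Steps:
y = -72 (y = 36*(-2) = -72)
(481 + 1/(-267 + (439 + y)*(-38 + 182)))**2 = (481 + 1/(-267 + (439 - 72)*(-38 + 182)))**2 = (481 + 1/(-267 + 367*144))**2 = (481 + 1/(-267 + 52848))**2 = (481 + 1/52581)**2 = (25291462/52581)**2 = 639658050097444/2764761561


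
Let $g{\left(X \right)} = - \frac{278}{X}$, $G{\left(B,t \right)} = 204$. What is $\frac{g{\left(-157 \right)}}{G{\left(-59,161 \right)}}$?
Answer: $\frac{139}{16014} \approx 0.0086799$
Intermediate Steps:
$\frac{g{\left(-157 \right)}}{G{\left(-59,161 \right)}} = \frac{\left(-278\right) \frac{1}{-157}}{204} = \left(-278\right) \left(- \frac{1}{157}\right) \frac{1}{204} = \frac{278}{157} \cdot \frac{1}{204} = \frac{139}{16014}$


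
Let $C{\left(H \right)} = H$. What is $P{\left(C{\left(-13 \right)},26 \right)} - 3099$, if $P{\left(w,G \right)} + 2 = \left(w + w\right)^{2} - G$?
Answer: $-2451$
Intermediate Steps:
$P{\left(w,G \right)} = -2 - G + 4 w^{2}$ ($P{\left(w,G \right)} = -2 - \left(G - \left(w + w\right)^{2}\right) = -2 - \left(G - 4 w^{2}\right) = -2 - G + 4 w^{2}$)
$P{\left(C{\left(-13 \right)},26 \right)} - 3099 = \left(-2 - 26 + 4 \left(-13\right)^{2}\right) - 3099 = \left(-2 - 26 + 4 \cdot 169\right) - 3099 = \left(-2 - 26 + 676\right) - 3099 = 648 - 3099 = -2451$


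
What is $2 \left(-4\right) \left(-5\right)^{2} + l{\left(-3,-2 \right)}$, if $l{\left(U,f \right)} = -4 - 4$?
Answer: $-208$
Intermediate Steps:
$l{\left(U,f \right)} = -8$ ($l{\left(U,f \right)} = -4 - 4 = -8$)
$2 \left(-4\right) \left(-5\right)^{2} + l{\left(-3,-2 \right)} = 2 \left(-4\right) \left(-5\right)^{2} - 8 = \left(-8\right) 25 - 8 = -200 - 8 = -208$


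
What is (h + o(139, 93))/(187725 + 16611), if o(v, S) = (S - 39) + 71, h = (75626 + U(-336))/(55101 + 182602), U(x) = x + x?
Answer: 29787829/48571280208 ≈ 0.00061328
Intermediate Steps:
U(x) = 2*x
h = 74954/237703 (h = (75626 + 2*(-336))/(55101 + 182602) = (75626 - 672)/237703 = 74954*(1/237703) = 74954/237703 ≈ 0.31533)
o(v, S) = 32 + S (o(v, S) = (-39 + S) + 71 = 32 + S)
(h + o(139, 93))/(187725 + 16611) = (74954/237703 + (32 + 93))/(187725 + 16611) = (74954/237703 + 125)/204336 = (29787829/237703)*(1/204336) = 29787829/48571280208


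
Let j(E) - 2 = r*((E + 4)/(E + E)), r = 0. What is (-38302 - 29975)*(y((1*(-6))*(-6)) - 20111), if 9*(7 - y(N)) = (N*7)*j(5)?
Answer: 1376464320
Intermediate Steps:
j(E) = 2 (j(E) = 2 + 0*((E + 4)/(E + E)) = 2 + 0*((4 + E)/((2*E))) = 2 + 0*((4 + E)*(1/(2*E))) = 2 + 0*((4 + E)/(2*E)) = 2 + 0 = 2)
y(N) = 7 - 14*N/9 (y(N) = 7 - N*7*2/9 = 7 - 7*N*2/9 = 7 - 14*N/9)
(-38302 - 29975)*(y((1*(-6))*(-6)) - 20111) = (-38302 - 29975)*((7 - 14*1*(-6)*(-6)/9) - 20111) = -68277*((7 - (-28)*(-6)/3) - 20111) = -68277*((7 - 14/9*36) - 20111) = -68277*((7 - 56) - 20111) = -68277*(-49 - 20111) = -68277*(-20160) = 1376464320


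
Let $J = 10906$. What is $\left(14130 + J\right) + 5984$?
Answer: $31020$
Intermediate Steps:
$\left(14130 + J\right) + 5984 = \left(14130 + 10906\right) + 5984 = 25036 + 5984 = 31020$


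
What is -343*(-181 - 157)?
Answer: 115934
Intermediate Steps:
-343*(-181 - 157) = -343*(-338) = 115934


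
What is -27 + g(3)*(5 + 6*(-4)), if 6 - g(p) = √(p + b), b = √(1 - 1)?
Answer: -141 + 19*√3 ≈ -108.09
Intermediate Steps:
b = 0 (b = √0 = 0)
g(p) = 6 - √p (g(p) = 6 - √(p + 0) = 6 - √p)
-27 + g(3)*(5 + 6*(-4)) = -27 + (6 - √3)*(5 + 6*(-4)) = -27 + (6 - √3)*(5 - 24) = -27 + (6 - √3)*(-19) = -27 + (-114 + 19*√3) = -141 + 19*√3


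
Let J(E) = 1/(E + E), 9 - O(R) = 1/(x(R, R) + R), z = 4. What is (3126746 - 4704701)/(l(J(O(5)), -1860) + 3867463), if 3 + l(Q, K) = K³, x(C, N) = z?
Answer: 315591/1286197708 ≈ 0.00024537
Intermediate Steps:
x(C, N) = 4
O(R) = 9 - 1/(4 + R)
J(E) = 1/(2*E)
l(Q, K) = -3 + K³
(3126746 - 4704701)/(l(J(O(5)), -1860) + 3867463) = (3126746 - 4704701)/((-3 + (-1860)³) + 3867463) = -1577955/((-3 - 6434856000) + 3867463) = -1577955/(-6434856003 + 3867463) = -1577955/(-6430988540) = -1577955*(-1/6430988540) = 315591/1286197708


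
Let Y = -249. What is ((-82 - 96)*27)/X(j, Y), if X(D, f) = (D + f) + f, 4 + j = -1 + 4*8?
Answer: 1602/157 ≈ 10.204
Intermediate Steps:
j = 27 (j = -4 + (-1 + 4*8) = -4 + (-1 + 32) = -4 + 31 = 27)
X(D, f) = D + 2*f
((-82 - 96)*27)/X(j, Y) = ((-82 - 96)*27)/(27 + 2*(-249)) = (-178*27)/(27 - 498) = -4806/(-471) = -4806*(-1/471) = 1602/157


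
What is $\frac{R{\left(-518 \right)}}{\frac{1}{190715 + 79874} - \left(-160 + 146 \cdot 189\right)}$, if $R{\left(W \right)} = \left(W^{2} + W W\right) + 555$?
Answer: $- \frac{145361222567}{7423338625} \approx -19.582$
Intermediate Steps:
$R{\left(W \right)} = 555 + 2 W^{2}$ ($R{\left(W \right)} = \left(W^{2} + W^{2}\right) + 555 = 2 W^{2} + 555 = 555 + 2 W^{2}$)
$\frac{R{\left(-518 \right)}}{\frac{1}{190715 + 79874} - \left(-160 + 146 \cdot 189\right)} = \frac{555 + 2 \left(-518\right)^{2}}{\frac{1}{190715 + 79874} - \left(-160 + 146 \cdot 189\right)} = \frac{555 + 2 \cdot 268324}{\frac{1}{270589} - \left(-160 + 27594\right)} = \frac{555 + 536648}{\frac{1}{270589} - 27434} = \frac{537203}{\frac{1}{270589} - 27434} = \frac{537203}{- \frac{7423338625}{270589}} = 537203 \left(- \frac{270589}{7423338625}\right) = - \frac{145361222567}{7423338625}$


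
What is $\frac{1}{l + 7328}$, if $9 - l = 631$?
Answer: $\frac{1}{6706} \approx 0.00014912$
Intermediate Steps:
$l = -622$ ($l = 9 - 631 = -622$)
$\frac{1}{l + 7328} = \frac{1}{-622 + 7328} = \frac{1}{6706}$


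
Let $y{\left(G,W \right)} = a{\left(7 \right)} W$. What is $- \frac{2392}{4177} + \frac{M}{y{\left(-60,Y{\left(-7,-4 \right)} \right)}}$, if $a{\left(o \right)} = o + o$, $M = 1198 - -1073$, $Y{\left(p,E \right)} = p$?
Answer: $- \frac{9720383}{409346} \approx -23.746$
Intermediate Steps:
$M = 2271$ ($M = 1198 + 1073 = 2271$)
$a{\left(o \right)} = 2 o$
$y{\left(G,W \right)} = 14 W$ ($y{\left(G,W \right)} = 2 \cdot 7 W = 14 W$)
$- \frac{2392}{4177} + \frac{M}{y{\left(-60,Y{\left(-7,-4 \right)} \right)}} = - \frac{2392}{4177} + \frac{2271}{14 \left(-7\right)} = \left(-2392\right) \frac{1}{4177} + \frac{2271}{-98} = - \frac{2392}{4177} + 2271 \left(- \frac{1}{98}\right) = - \frac{2392}{4177} - \frac{2271}{98} = - \frac{9720383}{409346}$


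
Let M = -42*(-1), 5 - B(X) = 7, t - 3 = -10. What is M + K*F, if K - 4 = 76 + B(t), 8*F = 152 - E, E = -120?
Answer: 2694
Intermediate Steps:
t = -7 (t = 3 - 10 = -7)
B(X) = -2 (B(X) = 5 - 1*7 = 5 - 7 = -2)
F = 34 (F = (152 - 1*(-120))/8 = (152 + 120)/8 = (⅛)*272 = 34)
K = 78 (K = 4 + (76 - 2) = 4 + 74 = 78)
M = 42
M + K*F = 42 + 78*34 = 42 + 2652 = 2694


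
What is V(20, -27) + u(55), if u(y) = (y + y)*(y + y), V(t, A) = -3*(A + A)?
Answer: 12262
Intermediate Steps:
V(t, A) = -6*A
u(y) = 4*y**2 (u(y) = (2*y)*(2*y) = 4*y**2)
V(20, -27) + u(55) = -6*(-27) + 4*55**2 = 162 + 4*3025 = 162 + 12100 = 12262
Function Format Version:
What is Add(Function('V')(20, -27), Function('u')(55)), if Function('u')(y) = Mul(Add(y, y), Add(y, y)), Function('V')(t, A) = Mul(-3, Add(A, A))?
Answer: 12262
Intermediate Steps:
Function('V')(t, A) = Mul(-6, A) (Function('V')(t, A) = Mul(-3, Mul(2, A)) = Mul(-6, A))
Function('u')(y) = Mul(4, Pow(y, 2)) (Function('u')(y) = Mul(Mul(2, y), Mul(2, y)) = Mul(4, Pow(y, 2)))
Add(Function('V')(20, -27), Function('u')(55)) = Add(Mul(-6, -27), Mul(4, Pow(55, 2))) = Add(162, Mul(4, 3025)) = Add(162, 12100) = 12262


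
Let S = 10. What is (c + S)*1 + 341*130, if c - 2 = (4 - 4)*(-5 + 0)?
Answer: 44342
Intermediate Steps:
c = 2 (c = 2 + (4 - 4)*(-5 + 0) = 2 + 0*(-5) = 2 + 0 = 2)
(c + S)*1 + 341*130 = (2 + 10)*1 + 341*130 = 12*1 + 44330 = 12 + 44330 = 44342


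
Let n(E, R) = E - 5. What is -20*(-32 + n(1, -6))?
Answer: 720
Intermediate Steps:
n(E, R) = -5 + E
-20*(-32 + n(1, -6)) = -20*(-32 + (-5 + 1)) = -20*(-32 - 4) = -20*(-36) = 720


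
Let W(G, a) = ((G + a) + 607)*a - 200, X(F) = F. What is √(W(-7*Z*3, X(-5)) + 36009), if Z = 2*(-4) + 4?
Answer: √32379 ≈ 179.94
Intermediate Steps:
Z = -4 (Z = -8 + 4 = -4)
W(G, a) = -200 + a*(607 + G + a) (W(G, a) = (607 + G + a)*a - 200 = a*(607 + G + a) - 200 = -200 + a*(607 + G + a))
√(W(-7*Z*3, X(-5)) + 36009) = √((-200 + (-5)² + 607*(-5) + (-7*(-4)*3)*(-5)) + 36009) = √((-200 + 25 - 3035 + (28*3)*(-5)) + 36009) = √((-200 + 25 - 3035 + 84*(-5)) + 36009) = √((-200 + 25 - 3035 - 420) + 36009) = √(-3630 + 36009) = √32379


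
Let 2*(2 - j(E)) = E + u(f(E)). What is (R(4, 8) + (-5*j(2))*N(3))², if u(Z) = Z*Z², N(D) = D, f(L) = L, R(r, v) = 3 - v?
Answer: 1600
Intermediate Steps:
u(Z) = Z³
j(E) = 2 - E/2 - E³/2 (j(E) = 2 - (E + E³)/2 = 2 + (-E/2 - E³/2) = 2 - E/2 - E³/2)
(R(4, 8) + (-5*j(2))*N(3))² = ((3 - 1*8) - 5*(2 - ½*2 - ½*2³)*3)² = ((3 - 8) - 5*(2 - 1 - ½*8)*3)² = (-5 - 5*(2 - 1 - 4)*3)² = (-5 - 5*(-3)*3)² = (-5 + 15*3)² = (-5 + 45)² = 40² = 1600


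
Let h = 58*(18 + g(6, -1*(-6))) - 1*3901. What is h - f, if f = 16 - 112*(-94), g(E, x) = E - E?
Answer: -13401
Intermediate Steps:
g(E, x) = 0
h = -2857 (h = 58*(18 + 0) - 1*3901 = 58*18 - 3901 = 1044 - 3901 = -2857)
f = 10544 (f = 16 + 10528 = 10544)
h - f = -2857 - 1*10544 = -2857 - 10544 = -13401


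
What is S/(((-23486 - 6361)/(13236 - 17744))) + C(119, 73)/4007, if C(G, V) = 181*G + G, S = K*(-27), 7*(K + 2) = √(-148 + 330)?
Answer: 540619450/39865643 - 5796*√182/9949 ≈ 5.7017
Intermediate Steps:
K = -2 + √182/7 (K = -2 + √(-148 + 330)/7 = -2 + √182/7 ≈ -0.072752)
S = 54 - 27*√182/7 (S = (-2 + √182/7)*(-27) = 54 - 27*√182/7 ≈ 1.9643)
C(G, V) = 182*G
S/(((-23486 - 6361)/(13236 - 17744))) + C(119, 73)/4007 = (54 - 27*√182/7)/(((-23486 - 6361)/(13236 - 17744))) + (182*119)/4007 = (54 - 27*√182/7)/((-29847/(-4508))) + 21658*(1/4007) = (54 - 27*√182/7)/((-29847*(-1/4508))) + 21658/4007 = (54 - 27*√182/7)/(29847/4508) + 21658/4007 = (54 - 27*√182/7)*(4508/29847) + 21658/4007 = (81144/9949 - 5796*√182/9949) + 21658/4007 = 540619450/39865643 - 5796*√182/9949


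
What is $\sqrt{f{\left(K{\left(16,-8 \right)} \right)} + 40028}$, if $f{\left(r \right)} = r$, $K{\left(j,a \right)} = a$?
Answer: $2 \sqrt{10005} \approx 200.05$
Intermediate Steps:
$\sqrt{f{\left(K{\left(16,-8 \right)} \right)} + 40028} = \sqrt{-8 + 40028} = \sqrt{40020} = 2 \sqrt{10005}$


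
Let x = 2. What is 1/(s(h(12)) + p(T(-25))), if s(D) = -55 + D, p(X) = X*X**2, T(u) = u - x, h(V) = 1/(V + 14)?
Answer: -26/513187 ≈ -5.0664e-5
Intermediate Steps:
h(V) = 1/(14 + V)
T(u) = -2 + u (T(u) = u - 1*2 = u - 2 = -2 + u)
p(X) = X**3
1/(s(h(12)) + p(T(-25))) = 1/((-55 + 1/(14 + 12)) + (-2 - 25)**3) = 1/((-55 + 1/26) + (-27)**3) = 1/((-55 + 1/26) - 19683) = 1/(-1429/26 - 19683) = 1/(-513187/26) = -26/513187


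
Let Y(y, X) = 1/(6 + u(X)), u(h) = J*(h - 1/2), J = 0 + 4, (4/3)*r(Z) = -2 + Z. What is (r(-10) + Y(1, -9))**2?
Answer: 83521/1024 ≈ 81.563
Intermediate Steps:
r(Z) = -3/2 + 3*Z/4 (r(Z) = 3*(-2 + Z)/4 = -3/2 + 3*Z/4)
J = 4
u(h) = -2 + 4*h (u(h) = 4*(h - 1/2) = 4*(-1/2 + h) = -2 + 4*h)
Y(y, X) = 1/(4 + 4*X) (Y(y, X) = 1/(6 + (-2 + 4*X)) = 1/(4 + 4*X))
(r(-10) + Y(1, -9))**2 = ((-3/2 + (3/4)*(-10)) + 1/(4*(1 - 9)))**2 = ((-3/2 - 15/2) + (1/4)/(-8))**2 = (-9 + (1/4)*(-1/8))**2 = (-9 - 1/32)**2 = (-289/32)**2 = 83521/1024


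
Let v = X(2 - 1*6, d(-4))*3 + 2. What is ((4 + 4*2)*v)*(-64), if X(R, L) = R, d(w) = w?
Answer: 7680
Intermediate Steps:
v = -10 (v = (2 - 1*6)*3 + 2 = (2 - 6)*3 + 2 = -4*3 + 2 = -12 + 2 = -10)
((4 + 4*2)*v)*(-64) = ((4 + 4*2)*(-10))*(-64) = ((4 + 8)*(-10))*(-64) = (12*(-10))*(-64) = -120*(-64) = 7680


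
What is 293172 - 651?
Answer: 292521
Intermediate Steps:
293172 - 651 = 292521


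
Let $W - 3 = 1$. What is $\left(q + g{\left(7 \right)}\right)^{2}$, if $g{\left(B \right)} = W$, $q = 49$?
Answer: $2809$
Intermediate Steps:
$W = 4$ ($W = 3 + 1 = 4$)
$g{\left(B \right)} = 4$
$\left(q + g{\left(7 \right)}\right)^{2} = \left(49 + 4\right)^{2} = 53^{2} = 2809$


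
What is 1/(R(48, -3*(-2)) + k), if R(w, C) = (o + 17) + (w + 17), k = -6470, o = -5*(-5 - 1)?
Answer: -1/6358 ≈ -0.00015728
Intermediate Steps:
o = 30 (o = -5*(-6) = 30)
R(w, C) = 64 + w (R(w, C) = (30 + 17) + (w + 17) = 47 + (17 + w) = 64 + w)
1/(R(48, -3*(-2)) + k) = 1/((64 + 48) - 6470) = 1/(112 - 6470) = 1/(-6358) = -1/6358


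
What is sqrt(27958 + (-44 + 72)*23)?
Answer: 3*sqrt(3178) ≈ 169.12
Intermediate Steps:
sqrt(27958 + (-44 + 72)*23) = sqrt(27958 + 28*23) = sqrt(27958 + 644) = sqrt(28602) = 3*sqrt(3178)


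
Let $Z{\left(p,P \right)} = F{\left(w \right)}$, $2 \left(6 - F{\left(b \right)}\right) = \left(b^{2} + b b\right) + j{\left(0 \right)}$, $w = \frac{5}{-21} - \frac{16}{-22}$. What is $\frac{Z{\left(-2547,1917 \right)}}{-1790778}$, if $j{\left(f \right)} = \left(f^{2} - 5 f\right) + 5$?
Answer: $- \frac{347989}{191115409716} \approx -1.8208 \cdot 10^{-6}$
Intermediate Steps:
$j{\left(f \right)} = 5 + f^{2} - 5 f$
$w = \frac{113}{231}$ ($w = 5 \left(- \frac{1}{21}\right) - - \frac{8}{11} = - \frac{5}{21} + \frac{8}{11} = \frac{113}{231} \approx 0.48918$)
$F{\left(b \right)} = \frac{7}{2} - b^{2}$ ($F{\left(b \right)} = 6 - \frac{\left(b^{2} + b b\right) + \left(5 + 0^{2} - 0\right)}{2} = 6 - \frac{\left(b^{2} + b^{2}\right) + \left(5 + 0 + 0\right)}{2} = 6 - \frac{2 b^{2} + 5}{2} = 6 - \frac{5 + 2 b^{2}}{2} = 6 - \left(\frac{5}{2} + b^{2}\right) = \frac{7}{2} - b^{2}$)
$Z{\left(p,P \right)} = \frac{347989}{106722}$ ($Z{\left(p,P \right)} = \frac{7}{2} - \left(\frac{113}{231}\right)^{2} = \frac{7}{2} - \frac{12769}{53361} = \frac{347989}{106722}$)
$\frac{Z{\left(-2547,1917 \right)}}{-1790778} = \frac{347989}{106722 \left(-1790778\right)} = \frac{347989}{106722} \left(- \frac{1}{1790778}\right) = - \frac{347989}{191115409716}$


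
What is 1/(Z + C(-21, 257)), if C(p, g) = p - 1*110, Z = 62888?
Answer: 1/62757 ≈ 1.5934e-5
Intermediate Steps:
C(p, g) = -110 + p (C(p, g) = p - 110 = -110 + p)
1/(Z + C(-21, 257)) = 1/(62888 + (-110 - 21)) = 1/(62888 - 131) = 1/62757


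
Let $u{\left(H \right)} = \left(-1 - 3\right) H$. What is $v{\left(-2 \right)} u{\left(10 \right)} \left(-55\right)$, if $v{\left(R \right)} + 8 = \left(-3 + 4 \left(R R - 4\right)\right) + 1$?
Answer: $-22000$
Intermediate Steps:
$v{\left(R \right)} = -26 + 4 R^{2}$ ($v{\left(R \right)} = -8 + \left(\left(-3 + 4 \left(R R - 4\right)\right) + 1\right) = -8 + \left(\left(-3 + 4 \left(R^{2} - 4\right)\right) + 1\right) = -8 + \left(\left(-3 + 4 \left(-4 + R^{2}\right)\right) + 1\right) = -8 + \left(\left(-3 + \left(-16 + 4 R^{2}\right)\right) + 1\right) = -8 + \left(\left(-19 + 4 R^{2}\right) + 1\right) = -8 + \left(-18 + 4 R^{2}\right) = -26 + 4 R^{2}$)
$u{\left(H \right)} = - 4 H$
$v{\left(-2 \right)} u{\left(10 \right)} \left(-55\right) = \left(-26 + 4 \left(-2\right)^{2}\right) \left(\left(-4\right) 10\right) \left(-55\right) = \left(-26 + 4 \cdot 4\right) \left(-40\right) \left(-55\right) = \left(-26 + 16\right) \left(-40\right) \left(-55\right) = \left(-10\right) \left(-40\right) \left(-55\right) = 400 \left(-55\right) = -22000$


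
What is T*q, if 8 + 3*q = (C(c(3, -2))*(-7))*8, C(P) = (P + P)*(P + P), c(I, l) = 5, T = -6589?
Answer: 36951112/3 ≈ 1.2317e+7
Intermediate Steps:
C(P) = 4*P**2 (C(P) = (2*P)*(2*P) = 4*P**2)
q = -5608/3 (q = -8/3 + (((4*5**2)*(-7))*8)/3 = -8/3 + (((4*25)*(-7))*8)/3 = -8/3 + ((100*(-7))*8)/3 = -8/3 + (-700*8)/3 = -8/3 + (1/3)*(-5600) = -8/3 - 5600/3 = -5608/3 ≈ -1869.3)
T*q = -6589*(-5608/3) = 36951112/3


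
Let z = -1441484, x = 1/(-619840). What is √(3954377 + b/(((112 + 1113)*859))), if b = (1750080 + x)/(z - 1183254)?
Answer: √147826273688465206706497931797369264270/6114159712715600 ≈ 1988.6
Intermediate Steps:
x = -1/619840 ≈ -1.6133e-6
b = -1084769587199/1626917601920 (b = (1750080 - 1/619840)/(-1441484 - 1183254) = (1084769587199/619840)/(-2624738) = (1084769587199/619840)*(-1/2624738) = -1084769587199/1626917601920 ≈ -0.66676)
√(3954377 + b/(((112 + 1113)*859))) = √(3954377 - 1084769587199*1/(859*(112 + 1113))/1626917601920) = √(3954377 - 1084769587199/(1626917601920*(1225*859))) = √(3954377 - 1084769587199/1626917601920/1052275) = √(3954377 - 1084769587199/1626917601920*1/1052275) = √(3954377 - 1084769587199/1711964719560368000) = √(6769753911839884561148801/1711964719560368000) = √147826273688465206706497931797369264270/6114159712715600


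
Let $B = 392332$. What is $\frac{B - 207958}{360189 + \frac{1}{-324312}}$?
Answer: $\frac{59794700688}{116813614967} \approx 0.51188$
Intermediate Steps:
$\frac{B - 207958}{360189 + \frac{1}{-324312}} = \frac{392332 - 207958}{360189 + \frac{1}{-324312}} = \frac{184374}{360189 - \frac{1}{324312}} = \frac{184374}{\frac{116813614967}{324312}} = 184374 \cdot \frac{324312}{116813614967} = \frac{59794700688}{116813614967}$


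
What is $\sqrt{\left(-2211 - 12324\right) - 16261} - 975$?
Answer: $-975 + 2 i \sqrt{7699} \approx -975.0 + 175.49 i$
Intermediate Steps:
$\sqrt{\left(-2211 - 12324\right) - 16261} - 975 = \sqrt{-14535 - 16261} - 975 = \sqrt{-30796} - 975 = 2 i \sqrt{7699} - 975 = -975 + 2 i \sqrt{7699}$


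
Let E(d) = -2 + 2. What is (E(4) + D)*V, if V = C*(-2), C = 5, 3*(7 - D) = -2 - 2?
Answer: -250/3 ≈ -83.333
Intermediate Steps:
E(d) = 0
D = 25/3 (D = 7 - (-2 - 2)/3 = 7 - 1/3*(-4) = 7 + 4/3 = 25/3 ≈ 8.3333)
V = -10 (V = 5*(-2) = -10)
(E(4) + D)*V = (0 + 25/3)*(-10) = (25/3)*(-10) = -250/3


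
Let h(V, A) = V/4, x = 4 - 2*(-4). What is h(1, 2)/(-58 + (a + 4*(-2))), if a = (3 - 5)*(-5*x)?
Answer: 1/216 ≈ 0.0046296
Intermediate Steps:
x = 12 (x = 4 + 8 = 12)
h(V, A) = V/4 (h(V, A) = V*(1/4) = V/4)
a = 120 (a = (3 - 5)*(-5*12) = -2*(-60) = 120)
h(1, 2)/(-58 + (a + 4*(-2))) = ((1/4)*1)/(-58 + (120 + 4*(-2))) = (1/4)/(-58 + (120 - 8)) = (1/4)/(-58 + 112) = (1/4)/54 = (1/54)*(1/4) = 1/216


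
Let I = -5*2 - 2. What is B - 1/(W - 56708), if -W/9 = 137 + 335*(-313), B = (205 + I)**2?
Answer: 32993450745/885754 ≈ 37249.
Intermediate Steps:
I = -12 (I = -10 - 2 = -12)
B = 37249 (B = (205 - 12)**2 = 193**2 = 37249)
W = 942462 (W = -9*(137 + 335*(-313)) = -9*(137 - 104855) = -9*(-104718) = 942462)
B - 1/(W - 56708) = 37249 - 1/(942462 - 56708) = 37249 - 1/885754 = 32993450745/885754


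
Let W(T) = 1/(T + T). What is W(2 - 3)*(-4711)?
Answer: 4711/2 ≈ 2355.5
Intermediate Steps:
W(T) = 1/(2*T)
W(2 - 3)*(-4711) = (1/(2*(2 - 3)))*(-4711) = ((½)/(-1))*(-4711) = ((½)*(-1))*(-4711) = -½*(-4711) = 4711/2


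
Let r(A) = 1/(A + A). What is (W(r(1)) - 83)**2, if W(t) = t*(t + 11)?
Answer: 95481/16 ≈ 5967.6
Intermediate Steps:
r(A) = 1/(2*A)
W(t) = t*(11 + t)
(W(r(1)) - 83)**2 = (((1/2)/1)*(11 + (1/2)/1) - 83)**2 = (((1/2)*1)*(11 + (1/2)*1) - 83)**2 = ((11 + 1/2)/2 - 83)**2 = ((1/2)*(23/2) - 83)**2 = (23/4 - 83)**2 = (-309/4)**2 = 95481/16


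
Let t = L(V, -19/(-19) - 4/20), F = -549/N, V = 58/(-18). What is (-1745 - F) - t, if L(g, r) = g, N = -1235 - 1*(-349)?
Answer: -13893877/7974 ≈ -1742.4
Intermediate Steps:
N = -886 (N = -1235 + 349 = -886)
V = -29/9 (V = 58*(-1/18) = -29/9 ≈ -3.2222)
F = 549/886 (F = -549/(-886) = -549*(-1/886) = 549/886 ≈ 0.61964)
t = -29/9 ≈ -3.2222
(-1745 - F) - t = (-1745 - 1*549/886) - 1*(-29/9) = (-1745 - 549/886) + 29/9 = -1546619/886 + 29/9 = -13893877/7974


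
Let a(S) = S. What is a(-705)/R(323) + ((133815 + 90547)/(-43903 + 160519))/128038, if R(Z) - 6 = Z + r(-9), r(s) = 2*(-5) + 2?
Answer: -1754413327073/798823448328 ≈ -2.1962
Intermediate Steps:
r(s) = -8 (r(s) = -10 + 2 = -8)
R(Z) = -2 + Z (R(Z) = 6 + (Z - 8) = 6 + (-8 + Z) = -2 + Z)
a(-705)/R(323) + ((133815 + 90547)/(-43903 + 160519))/128038 = -705/(-2 + 323) + ((133815 + 90547)/(-43903 + 160519))/128038 = -705/321 + (224362/116616)*(1/128038) = -705*1/321 + (224362*(1/116616))*(1/128038) = -235/107 + (112181/58308)*(1/128038) = -235/107 + 112181/7465639704 = -1754413327073/798823448328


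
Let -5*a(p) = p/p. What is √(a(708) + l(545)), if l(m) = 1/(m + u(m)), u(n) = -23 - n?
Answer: 2*I*√805/115 ≈ 0.49344*I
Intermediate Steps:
l(m) = -1/23 (l(m) = 1/(m + (-23 - m)) = 1/(-23) = -1/23)
a(p) = -⅕ (a(p) = -p/(5*p) = -⅕*1 = -⅕)
√(a(708) + l(545)) = √(-⅕ - 1/23) = √(-28/115) = 2*I*√805/115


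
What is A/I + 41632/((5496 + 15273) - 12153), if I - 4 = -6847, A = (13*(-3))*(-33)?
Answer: 11408291/2456637 ≈ 4.6439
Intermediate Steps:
A = 1287 (A = -39*(-33) = 1287)
I = -6843 (I = 4 - 6847 = -6843)
A/I + 41632/((5496 + 15273) - 12153) = 1287/(-6843) + 41632/((5496 + 15273) - 12153) = 1287*(-1/6843) + 41632/(20769 - 12153) = -429/2281 + 41632/8616 = -429/2281 + 41632*(1/8616) = -429/2281 + 5204/1077 = 11408291/2456637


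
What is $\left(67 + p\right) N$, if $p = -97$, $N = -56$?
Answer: $1680$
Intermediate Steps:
$\left(67 + p\right) N = \left(67 - 97\right) \left(-56\right) = \left(-30\right) \left(-56\right) = 1680$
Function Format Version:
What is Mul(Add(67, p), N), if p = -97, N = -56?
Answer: 1680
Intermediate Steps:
Mul(Add(67, p), N) = Mul(Add(67, -97), -56) = Mul(-30, -56) = 1680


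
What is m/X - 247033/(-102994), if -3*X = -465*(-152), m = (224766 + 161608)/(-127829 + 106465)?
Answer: 31095089191619/12960142876240 ≈ 2.3993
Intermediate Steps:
m = -193187/10682 (m = 386374/(-21364) = 386374*(-1/21364) = -193187/10682 ≈ -18.085)
X = -23560 (X = -(-155)*(-152) = -1/3*70680 = -23560)
m/X - 247033/(-102994) = -193187/10682/(-23560) - 247033/(-102994) = -193187/10682*(-1/23560) - 247033*(-1/102994) = 193187/251667920 + 247033/102994 = 31095089191619/12960142876240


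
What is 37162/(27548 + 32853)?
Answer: 2186/3553 ≈ 0.61525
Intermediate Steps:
37162/(27548 + 32853) = 37162/60401 = 37162*(1/60401) = 2186/3553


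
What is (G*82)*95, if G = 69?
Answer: 537510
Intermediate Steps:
(G*82)*95 = (69*82)*95 = 5658*95 = 537510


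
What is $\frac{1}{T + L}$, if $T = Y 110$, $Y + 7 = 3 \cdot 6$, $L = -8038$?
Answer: $- \frac{1}{6828} \approx -0.00014646$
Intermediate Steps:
$Y = 11$ ($Y = -7 + 3 \cdot 6 = -7 + 18 = 11$)
$T = 1210$ ($T = 11 \cdot 110 = 1210$)
$\frac{1}{T + L} = \frac{1}{1210 - 8038} = \frac{1}{-6828} = - \frac{1}{6828}$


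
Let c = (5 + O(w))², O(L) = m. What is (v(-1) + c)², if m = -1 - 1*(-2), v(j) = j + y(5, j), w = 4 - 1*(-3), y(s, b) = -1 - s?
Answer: 841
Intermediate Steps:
w = 7 (w = 4 + 3 = 7)
v(j) = -6 + j (v(j) = j + (-1 - 1*5) = j + (-1 - 5) = j - 6 = -6 + j)
m = 1 (m = -1 + 2 = 1)
O(L) = 1
c = 36 (c = (5 + 1)² = 6² = 36)
(v(-1) + c)² = ((-6 - 1) + 36)² = (-7 + 36)² = 29² = 841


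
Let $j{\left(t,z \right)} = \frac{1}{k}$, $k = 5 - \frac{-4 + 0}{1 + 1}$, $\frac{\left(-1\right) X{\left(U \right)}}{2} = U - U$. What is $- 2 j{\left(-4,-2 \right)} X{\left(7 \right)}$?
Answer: $0$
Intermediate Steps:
$X{\left(U \right)} = 0$ ($X{\left(U \right)} = - 2 \left(U - U\right) = \left(-2\right) 0 = 0$)
$k = 7$ ($k = 5 - - \frac{4}{2} = 5 - \left(-4\right) \frac{1}{2} = 5 - -2 = 5 + 2 = 7$)
$j{\left(t,z \right)} = \frac{1}{7}$
$- 2 j{\left(-4,-2 \right)} X{\left(7 \right)} = \left(-2\right) \frac{1}{7} \cdot 0 = \left(- \frac{2}{7}\right) 0 = 0$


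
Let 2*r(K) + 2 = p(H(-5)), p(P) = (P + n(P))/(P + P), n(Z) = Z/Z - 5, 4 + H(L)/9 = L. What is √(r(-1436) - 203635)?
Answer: I*√65977979/18 ≈ 451.26*I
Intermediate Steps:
H(L) = -36 + 9*L
n(Z) = -4 (n(Z) = 1 - 5 = -4)
p(P) = (-4 + P)/(2*P) (p(P) = (P - 4)/(P + P) = (-4 + P)/((2*P)) = (-4 + P)*(1/(2*P)) = (-4 + P)/(2*P))
r(K) = -239/324 (r(K) = -1 + ((-4 + (-36 + 9*(-5)))/(2*(-36 + 9*(-5))))/2 = -1 + ((-4 + (-36 - 45))/(2*(-36 - 45)))/2 = -1 + ((½)*(-4 - 81)/(-81))/2 = -1 + ((½)*(-1/81)*(-85))/2 = -1 + (½)*(85/162) = -1 + 85/324 = -239/324)
√(r(-1436) - 203635) = √(-239/324 - 203635) = √(-65977979/324) = I*√65977979/18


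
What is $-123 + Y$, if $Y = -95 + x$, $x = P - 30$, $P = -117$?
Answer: $-365$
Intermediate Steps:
$x = -147$ ($x = -117 - 30 = -147$)
$Y = -242$ ($Y = -95 - 147 = -242$)
$-123 + Y = -123 - 242 = -365$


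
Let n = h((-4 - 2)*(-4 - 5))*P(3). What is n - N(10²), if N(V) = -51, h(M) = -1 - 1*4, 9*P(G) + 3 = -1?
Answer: 479/9 ≈ 53.222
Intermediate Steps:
P(G) = -4/9 (P(G) = -⅓ + (⅑)*(-1) = -⅓ - ⅑ = -4/9)
h(M) = -5 (h(M) = -1 - 4 = -5)
n = 20/9 (n = -5*(-4/9) = 20/9 ≈ 2.2222)
n - N(10²) = 20/9 - 1*(-51) = 20/9 + 51 = 479/9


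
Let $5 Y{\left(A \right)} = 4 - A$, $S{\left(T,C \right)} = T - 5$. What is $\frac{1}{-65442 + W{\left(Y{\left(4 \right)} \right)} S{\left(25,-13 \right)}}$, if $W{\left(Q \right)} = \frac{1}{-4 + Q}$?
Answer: $- \frac{1}{65447} \approx -1.528 \cdot 10^{-5}$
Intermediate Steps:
$S{\left(T,C \right)} = -5 + T$
$Y{\left(A \right)} = \frac{4}{5} - \frac{A}{5}$ ($Y{\left(A \right)} = \frac{4 - A}{5} = \frac{4}{5} - \frac{A}{5}$)
$\frac{1}{-65442 + W{\left(Y{\left(4 \right)} \right)} S{\left(25,-13 \right)}} = \frac{1}{-65442 + \frac{-5 + 25}{-4 + \left(\frac{4}{5} - \frac{4}{5}\right)}} = \frac{1}{-65442 + \frac{1}{-4 + \left(\frac{4}{5} - \frac{4}{5}\right)} 20} = \frac{1}{-65442 + \frac{1}{-4 + 0} \cdot 20} = \frac{1}{-65442 + \frac{1}{-4} \cdot 20} = \frac{1}{-65442 - 5} = \frac{1}{-65447} = - \frac{1}{65447}$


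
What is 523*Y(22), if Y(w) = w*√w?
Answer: 11506*√22 ≈ 53968.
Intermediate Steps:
Y(w) = w^(3/2)
523*Y(22) = 523*22^(3/2) = 523*(22*√22) = 11506*√22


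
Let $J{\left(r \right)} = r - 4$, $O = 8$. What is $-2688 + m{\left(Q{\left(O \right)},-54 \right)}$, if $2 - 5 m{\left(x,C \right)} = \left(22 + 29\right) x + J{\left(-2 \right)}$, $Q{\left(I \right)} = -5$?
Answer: $- \frac{13177}{5} \approx -2635.4$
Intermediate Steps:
$J{\left(r \right)} = -4 + r$
$m{\left(x,C \right)} = \frac{8}{5} - \frac{51 x}{5}$ ($m{\left(x,C \right)} = \frac{2}{5} - \frac{\left(22 + 29\right) x - 6}{5} = \frac{2}{5} - \frac{51 x - 6}{5} = \frac{2}{5} - \frac{-6 + 51 x}{5} = \frac{2}{5} - \left(- \frac{6}{5} + \frac{51 x}{5}\right) = \frac{8}{5} - \frac{51 x}{5}$)
$-2688 + m{\left(Q{\left(O \right)},-54 \right)} = -2688 + \left(\frac{8}{5} - -51\right) = -2688 + \left(\frac{8}{5} + 51\right) = -2688 + \frac{263}{5} = - \frac{13177}{5}$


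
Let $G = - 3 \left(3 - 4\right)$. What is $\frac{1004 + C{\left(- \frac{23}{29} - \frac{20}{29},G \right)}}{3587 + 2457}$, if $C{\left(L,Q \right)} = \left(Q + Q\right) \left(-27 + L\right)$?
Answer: $\frac{6040}{43819} \approx 0.13784$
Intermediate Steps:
$G = 3$ ($G = \left(-3\right) \left(-1\right) = 3$)
$C{\left(L,Q \right)} = 2 Q \left(-27 + L\right)$
$\frac{1004 + C{\left(- \frac{23}{29} - \frac{20}{29},G \right)}}{3587 + 2457} = \frac{1004 + 2 \cdot 3 \left(-27 - \frac{43}{29}\right)}{3587 + 2457} = \frac{1004 + 2 \cdot 3 \left(-27 - \frac{43}{29}\right)}{6044} = \left(1004 + 2 \cdot 3 \left(-27 - \frac{43}{29}\right)\right) \frac{1}{6044} = \left(1004 + 2 \cdot 3 \left(- \frac{826}{29}\right)\right) \frac{1}{6044} = \left(1004 - \frac{4956}{29}\right) \frac{1}{6044} = \frac{24160}{29} \cdot \frac{1}{6044} = \frac{6040}{43819}$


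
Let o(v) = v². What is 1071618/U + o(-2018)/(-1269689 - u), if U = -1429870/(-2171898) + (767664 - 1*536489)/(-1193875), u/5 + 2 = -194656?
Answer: 8235925885584958613981/3571600617385139 ≈ 2.3059e+6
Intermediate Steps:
u = -973290 (u = -10 + 5*(-194656) = -10 - 973280 = -973290)
U = 24099950522/51859494495 (U = -1429870*(-1/2171898) + (767664 - 536489)*(-1/1193875) = 714935/1085949 + 231175*(-1/1193875) = 714935/1085949 - 9247/47755 = 24099950522/51859494495 ≈ 0.46472)
1071618/U + o(-2018)/(-1269689 - u) = 1071618/(24099950522/51859494495) + (-2018)²/(-1269689 - 1*(-973290)) = 1071618*(51859494495/24099950522) + 4072324/(-1269689 + 973290) = 27786783885871455/12049975261 + 4072324/(-296399) = 27786783885871455/12049975261 + 4072324*(-1/296399) = 27786783885871455/12049975261 - 4072324/296399 = 8235925885584958613981/3571600617385139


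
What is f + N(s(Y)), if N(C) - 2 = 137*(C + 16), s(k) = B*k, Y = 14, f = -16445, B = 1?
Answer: -12333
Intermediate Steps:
s(k) = k (s(k) = 1*k = k)
N(C) = 2194 + 137*C (N(C) = 2 + 137*(C + 16) = 2 + 137*(16 + C) = 2 + (2192 + 137*C) = 2194 + 137*C)
f + N(s(Y)) = -16445 + (2194 + 137*14) = -16445 + (2194 + 1918) = -16445 + 4112 = -12333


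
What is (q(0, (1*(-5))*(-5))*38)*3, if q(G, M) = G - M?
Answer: -2850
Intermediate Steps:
(q(0, (1*(-5))*(-5))*38)*3 = ((0 - 1*(-5)*(-5))*38)*3 = ((0 - (-5)*(-5))*38)*3 = ((0 - 1*25)*38)*3 = ((0 - 25)*38)*3 = -25*38*3 = -950*3 = -2850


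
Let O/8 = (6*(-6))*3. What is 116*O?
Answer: -100224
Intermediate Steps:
O = -864 (O = 8*((6*(-6))*3) = 8*(-36*3) = 8*(-108) = -864)
116*O = 116*(-864) = -100224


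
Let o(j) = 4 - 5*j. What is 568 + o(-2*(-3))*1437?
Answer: -36794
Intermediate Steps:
568 + o(-2*(-3))*1437 = 568 + (4 - (-10)*(-3))*1437 = 568 + (4 - 5*6)*1437 = 568 + (4 - 30)*1437 = 568 - 26*1437 = 568 - 37362 = -36794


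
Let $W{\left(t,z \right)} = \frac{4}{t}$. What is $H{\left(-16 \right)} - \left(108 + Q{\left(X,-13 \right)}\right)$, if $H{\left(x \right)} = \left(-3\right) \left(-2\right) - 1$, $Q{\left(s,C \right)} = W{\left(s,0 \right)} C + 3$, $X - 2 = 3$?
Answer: $- \frac{478}{5} \approx -95.6$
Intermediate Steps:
$X = 5$ ($X = 2 + 3 = 5$)
$Q{\left(s,C \right)} = 3 + \frac{4 C}{s}$ ($Q{\left(s,C \right)} = \frac{4}{s} C + 3 = \frac{4 C}{s} + 3 = 3 + \frac{4 C}{s}$)
$H{\left(x \right)} = 5$ ($H{\left(x \right)} = 6 - 1 = 5$)
$H{\left(-16 \right)} - \left(108 + Q{\left(X,-13 \right)}\right) = 5 - \left(108 + \left(3 + 4 \left(-13\right) \frac{1}{5}\right)\right) = 5 - \left(108 + \left(3 - \frac{52}{5}\right)\right) = 5 - \left(108 - \frac{37}{5}\right) = 5 - \frac{503}{5} = - \frac{478}{5}$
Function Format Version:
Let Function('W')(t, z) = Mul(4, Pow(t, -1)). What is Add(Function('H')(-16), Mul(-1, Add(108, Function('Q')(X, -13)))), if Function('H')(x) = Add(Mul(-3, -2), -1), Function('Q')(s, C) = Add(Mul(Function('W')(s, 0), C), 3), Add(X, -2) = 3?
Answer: Rational(-478, 5) ≈ -95.600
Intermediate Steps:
X = 5 (X = Add(2, 3) = 5)
Function('Q')(s, C) = Add(3, Mul(4, C, Pow(s, -1))) (Function('Q')(s, C) = Add(Mul(Mul(4, Pow(s, -1)), C), 3) = Add(Mul(4, C, Pow(s, -1)), 3) = Add(3, Mul(4, C, Pow(s, -1))))
Function('H')(x) = 5 (Function('H')(x) = Add(6, -1) = 5)
Add(Function('H')(-16), Mul(-1, Add(108, Function('Q')(X, -13)))) = Add(5, Mul(-1, Add(108, Add(3, Mul(4, -13, Pow(5, -1)))))) = Add(5, Mul(-1, Add(108, Add(3, Mul(4, -13, Rational(1, 5)))))) = Add(5, Mul(-1, Add(108, Add(3, Rational(-52, 5))))) = Add(5, Mul(-1, Add(108, Rational(-37, 5)))) = Add(5, Mul(-1, Rational(503, 5))) = Add(5, Rational(-503, 5)) = Rational(-478, 5)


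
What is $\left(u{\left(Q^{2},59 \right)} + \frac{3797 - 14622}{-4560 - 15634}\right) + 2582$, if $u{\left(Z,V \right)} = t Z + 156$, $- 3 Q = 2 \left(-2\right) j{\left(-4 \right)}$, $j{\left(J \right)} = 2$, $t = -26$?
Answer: $\frac{464115157}{181746} \approx 2553.6$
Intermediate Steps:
$Q = \frac{8}{3}$ ($Q = - \frac{2 \left(-2\right) 2}{3} = - \frac{\left(-4\right) 2}{3} = \left(- \frac{1}{3}\right) \left(-8\right) = \frac{8}{3} \approx 2.6667$)
$u{\left(Z,V \right)} = 156 - 26 Z$ ($u{\left(Z,V \right)} = - 26 Z + 156 = 156 - 26 Z$)
$\left(u{\left(Q^{2},59 \right)} + \frac{3797 - 14622}{-4560 - 15634}\right) + 2582 = \left(\left(156 - 26 \left(\frac{8}{3}\right)^{2}\right) + \frac{3797 - 14622}{-4560 - 15634}\right) + 2582 = \left(\left(156 - \frac{1664}{9}\right) - \frac{10825}{-20194}\right) + 2582 = \left(\left(156 - \frac{1664}{9}\right) - - \frac{10825}{20194}\right) + 2582 = \left(- \frac{260}{9} + \frac{10825}{20194}\right) + 2582 = - \frac{5153015}{181746} + 2582 = \frac{464115157}{181746}$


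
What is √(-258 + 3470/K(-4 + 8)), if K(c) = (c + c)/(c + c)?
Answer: 2*√803 ≈ 56.674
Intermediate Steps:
K(c) = 1 (K(c) = (2*c)/((2*c)) = (2*c)*(1/(2*c)) = 1)
√(-258 + 3470/K(-4 + 8)) = √(-258 + 3470/1) = √(-258 + 3470*1) = √(-258 + 3470) = √3212 = 2*√803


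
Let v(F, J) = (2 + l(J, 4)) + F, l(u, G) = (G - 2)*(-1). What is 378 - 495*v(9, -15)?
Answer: -4077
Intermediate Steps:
l(u, G) = 2 - G (l(u, G) = (-2 + G)*(-1) = 2 - G)
v(F, J) = F (v(F, J) = (2 + (2 - 1*4)) + F = (2 + (2 - 4)) + F = (2 - 2) + F = 0 + F = F)
378 - 495*v(9, -15) = 378 - 495*9 = 378 - 4455 = -4077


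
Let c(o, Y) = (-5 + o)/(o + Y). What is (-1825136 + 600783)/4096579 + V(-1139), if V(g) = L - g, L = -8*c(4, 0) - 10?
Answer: 4632006496/4096579 ≈ 1130.7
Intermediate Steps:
c(o, Y) = (-5 + o)/(Y + o)
L = -8 (L = -8*(-5 + 4)/(0 + 4) - 10 = -8*(-1)/4 - 10 = -2*(-1) - 10 = -8*(-¼) - 10 = 2 - 10 = -8)
V(g) = -8 - g
(-1825136 + 600783)/4096579 + V(-1139) = (-1825136 + 600783)/4096579 + (-8 - 1*(-1139)) = -1224353*1/4096579 + (-8 + 1139) = -1224353/4096579 + 1131 = 4632006496/4096579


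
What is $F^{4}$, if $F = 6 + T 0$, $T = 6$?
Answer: $1296$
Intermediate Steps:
$F = 6$ ($F = 6 + 6 \cdot 0 = 6 + 0 = 6$)
$F^{4} = 6^{4} = 1296$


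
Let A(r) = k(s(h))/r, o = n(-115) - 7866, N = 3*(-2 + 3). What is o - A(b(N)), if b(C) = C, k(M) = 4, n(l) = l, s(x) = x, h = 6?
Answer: -23947/3 ≈ -7982.3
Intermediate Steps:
N = 3 (N = 3*1 = 3)
o = -7981 (o = -115 - 7866 = -7981)
A(r) = 4/r
o - A(b(N)) = -7981 - 4/3 = -23947/3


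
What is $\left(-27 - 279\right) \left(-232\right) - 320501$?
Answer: $-249509$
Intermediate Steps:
$\left(-27 - 279\right) \left(-232\right) - 320501 = \left(-306\right) \left(-232\right) - 320501 = 70992 - 320501 = -249509$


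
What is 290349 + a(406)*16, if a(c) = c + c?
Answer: 303341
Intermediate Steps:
a(c) = 2*c
290349 + a(406)*16 = 290349 + (2*406)*16 = 290349 + 812*16 = 290349 + 12992 = 303341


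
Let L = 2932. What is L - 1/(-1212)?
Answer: 3553585/1212 ≈ 2932.0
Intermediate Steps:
L - 1/(-1212) = 2932 - 1/(-1212) = 2932 - 1*(-1/1212) = 2932 + 1/1212 = 3553585/1212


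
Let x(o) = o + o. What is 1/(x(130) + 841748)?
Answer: 1/842008 ≈ 1.1876e-6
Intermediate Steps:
x(o) = 2*o
1/(x(130) + 841748) = 1/(2*130 + 841748) = 1/(260 + 841748) = 1/842008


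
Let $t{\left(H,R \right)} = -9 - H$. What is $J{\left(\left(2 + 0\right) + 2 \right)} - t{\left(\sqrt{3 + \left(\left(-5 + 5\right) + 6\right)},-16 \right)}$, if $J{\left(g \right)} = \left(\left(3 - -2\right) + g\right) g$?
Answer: $48$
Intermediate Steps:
$J{\left(g \right)} = g \left(5 + g\right)$ ($J{\left(g \right)} = \left(\left(3 + 2\right) + g\right) g = \left(5 + g\right) g = g \left(5 + g\right)$)
$J{\left(\left(2 + 0\right) + 2 \right)} - t{\left(\sqrt{3 + \left(\left(-5 + 5\right) + 6\right)},-16 \right)} = \left(\left(2 + 0\right) + 2\right) \left(5 + \left(\left(2 + 0\right) + 2\right)\right) - \left(-9 - \sqrt{3 + \left(\left(-5 + 5\right) + 6\right)}\right) = \left(2 + 2\right) \left(5 + \left(2 + 2\right)\right) - \left(-9 - \sqrt{3 + \left(0 + 6\right)}\right) = 4 \left(5 + 4\right) - \left(-9 - \sqrt{3 + 6}\right) = 4 \cdot 9 - \left(-9 - \sqrt{9}\right) = 36 - \left(-9 - 3\right) = 36 - -12 = 36 + 12 = 48$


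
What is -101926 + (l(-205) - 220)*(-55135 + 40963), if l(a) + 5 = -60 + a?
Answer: 6842354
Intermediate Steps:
l(a) = -65 + a (l(a) = -5 + (-60 + a) = -65 + a)
-101926 + (l(-205) - 220)*(-55135 + 40963) = -101926 + ((-65 - 205) - 220)*(-55135 + 40963) = -101926 + (-270 - 220)*(-14172) = -101926 - 490*(-14172) = -101926 + 6944280 = 6842354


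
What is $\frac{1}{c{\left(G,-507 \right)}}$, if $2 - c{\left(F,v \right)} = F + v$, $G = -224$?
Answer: $\frac{1}{733} \approx 0.0013643$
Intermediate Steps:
$c{\left(F,v \right)} = 2 - F - v$ ($c{\left(F,v \right)} = 2 - \left(F + v\right) = 2 - F - v$)
$\frac{1}{c{\left(G,-507 \right)}} = \frac{1}{2 - -224 - -507} = \frac{1}{2 + 224 + 507} = \frac{1}{733}$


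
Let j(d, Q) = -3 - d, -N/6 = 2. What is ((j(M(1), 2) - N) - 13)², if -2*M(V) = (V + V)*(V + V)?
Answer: 4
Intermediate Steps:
N = -12 (N = -6*2 = -12)
M(V) = -2*V² (M(V) = -(V + V)*(V + V)/2 = -2*V*2*V/2 = -2*V²)
((j(M(1), 2) - N) - 13)² = (((-3 - (-2)*1²) - 1*(-12)) - 13)² = (((-3 - (-2)) + 12) - 13)² = (((-3 - 1*(-2)) + 12) - 13)² = (((-3 + 2) + 12) - 13)² = ((-1 + 12) - 13)² = (11 - 13)² = (-2)² = 4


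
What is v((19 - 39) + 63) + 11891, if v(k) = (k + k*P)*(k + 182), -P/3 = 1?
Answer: -7459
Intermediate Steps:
P = -3 (P = -3*1 = -3)
v(k) = -2*k*(182 + k) (v(k) = (k + k*(-3))*(k + 182) = (k - 3*k)*(182 + k) = (-2*k)*(182 + k) = -2*k*(182 + k))
v((19 - 39) + 63) + 11891 = -2*((19 - 39) + 63)*(182 + ((19 - 39) + 63)) + 11891 = -2*(-20 + 63)*(182 + (-20 + 63)) + 11891 = -2*43*(182 + 43) + 11891 = -2*43*225 + 11891 = -19350 + 11891 = -7459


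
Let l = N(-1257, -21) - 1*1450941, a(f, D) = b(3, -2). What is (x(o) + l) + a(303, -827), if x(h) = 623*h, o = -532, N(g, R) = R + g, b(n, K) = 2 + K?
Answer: -1783655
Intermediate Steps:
a(f, D) = 0 (a(f, D) = 2 - 2 = 0)
l = -1452219 (l = (-21 - 1257) - 1*1450941 = -1278 - 1450941 = -1452219)
(x(o) + l) + a(303, -827) = (623*(-532) - 1452219) + 0 = (-331436 - 1452219) + 0 = -1783655 + 0 = -1783655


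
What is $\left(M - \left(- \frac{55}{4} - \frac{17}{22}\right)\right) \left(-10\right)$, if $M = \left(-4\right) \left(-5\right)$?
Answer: $- \frac{7595}{22} \approx -345.23$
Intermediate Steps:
$M = 20$
$\left(M - \left(- \frac{55}{4} - \frac{17}{22}\right)\right) \left(-10\right) = \left(20 - \left(- \frac{55}{4} - \frac{17}{22}\right)\right) \left(-10\right) = \left(20 - - \frac{639}{44}\right) \left(-10\right) = \left(20 + \left(\frac{55}{4} + \frac{17}{22}\right)\right) \left(-10\right) = \left(20 + \frac{639}{44}\right) \left(-10\right) = \frac{1519}{44} \left(-10\right) = - \frac{7595}{22}$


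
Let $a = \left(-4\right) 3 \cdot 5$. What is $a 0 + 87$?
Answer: $87$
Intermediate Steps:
$a = -60$ ($a = \left(-12\right) 5 = -60$)
$a 0 + 87 = \left(-60\right) 0 + 87 = 0 + 87 = 87$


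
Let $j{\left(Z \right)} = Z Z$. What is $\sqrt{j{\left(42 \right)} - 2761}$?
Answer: $i \sqrt{997} \approx 31.575 i$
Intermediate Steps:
$j{\left(Z \right)} = Z^{2}$
$\sqrt{j{\left(42 \right)} - 2761} = \sqrt{42^{2} - 2761} = \sqrt{1764 - 2761} = \sqrt{-997} = i \sqrt{997}$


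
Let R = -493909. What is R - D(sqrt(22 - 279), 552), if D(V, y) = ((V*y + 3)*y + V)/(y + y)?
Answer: -987821/2 - 304705*I*sqrt(257)/1104 ≈ -4.9391e+5 - 4424.6*I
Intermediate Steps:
D(V, y) = (V + y*(3 + V*y))/(2*y) (D(V, y) = ((3 + V*y)*y + V)/((2*y)) = (y*(3 + V*y) + V)*(1/(2*y)) = (V + y*(3 + V*y))*(1/(2*y)) = (V + y*(3 + V*y))/(2*y))
R - D(sqrt(22 - 279), 552) = -493909 - (sqrt(22 - 279) + 552*(3 + sqrt(22 - 279)*552))/(2*552) = -493909 - (sqrt(-257) + 552*(3 + sqrt(-257)*552))/(2*552) = -493909 - (I*sqrt(257) + 552*(3 + (I*sqrt(257))*552))/(2*552) = -493909 - (I*sqrt(257) + 552*(3 + 552*I*sqrt(257)))/(2*552) = -493909 - (I*sqrt(257) + (1656 + 304704*I*sqrt(257)))/(2*552) = -493909 - (1656 + 304705*I*sqrt(257))/(2*552) = -493909 - (3/2 + 304705*I*sqrt(257)/1104) = -493909 + (-3/2 - 304705*I*sqrt(257)/1104) = -987821/2 - 304705*I*sqrt(257)/1104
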